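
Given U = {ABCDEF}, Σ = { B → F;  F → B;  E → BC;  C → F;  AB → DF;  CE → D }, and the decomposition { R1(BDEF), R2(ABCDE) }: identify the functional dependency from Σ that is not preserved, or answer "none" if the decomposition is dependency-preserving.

none

B → F lies within R1.
F → B lies within R1.
E → BC lies within R2.
C → F: restricted closure across fragments reaches F.
AB → DF: restricted closure across fragments reaches DF.
CE → D lies within R2.
Every dependency is enforceable on the fragments, so the decomposition is dependency-preserving.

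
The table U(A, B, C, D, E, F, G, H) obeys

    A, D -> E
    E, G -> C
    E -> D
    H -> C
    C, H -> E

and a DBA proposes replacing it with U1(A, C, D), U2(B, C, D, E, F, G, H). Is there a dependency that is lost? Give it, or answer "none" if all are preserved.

A, D -> E

Check A, D → E: no single fragment contains all of {A, D, E}, and the restricted closure of {A, D} across the fragments never reaches {E}.
E, G → C is preserved.
E → D is preserved.
H → C is preserved.
C, H → E is preserved.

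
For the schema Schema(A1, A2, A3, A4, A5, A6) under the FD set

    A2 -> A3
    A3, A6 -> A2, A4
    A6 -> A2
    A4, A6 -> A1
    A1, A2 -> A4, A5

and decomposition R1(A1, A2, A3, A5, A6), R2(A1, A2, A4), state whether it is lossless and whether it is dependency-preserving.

lossless and dependency-preserving

Lossless test: (A1, A2)⁺ = {A1, A2, A3, A4, A5}, which contains all of one fragment — lossless.
Dependency preservation: A3, A6 → A2, A4; A4, A6 → A1; A1, A2 → A4, A5 are not contained in any single fragment, but the restricted closure of each left-hand side across the fragments still reaches the right-hand side; the remaining FDs each lie inside some fragment. All dependencies are preserved.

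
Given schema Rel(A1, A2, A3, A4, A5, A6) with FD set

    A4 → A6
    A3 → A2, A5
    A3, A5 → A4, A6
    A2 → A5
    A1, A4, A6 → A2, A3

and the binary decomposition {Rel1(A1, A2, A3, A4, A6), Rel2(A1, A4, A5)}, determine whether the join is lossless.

Yes

Common attributes: Rel1 ∩ Rel2 = {A1, A4}.
Closure of {A1, A4}: A4 → A6 applies, adding A6; A1, A4, A6 → A2, A3 applies, adding A2, A3; A3 → A2, A5 applies, adding A5. So (A1, A4)⁺ = {A1, A2, A3, A4, A5, A6}.
This closure contains every attribute of Rel1, so Rel1 ∩ Rel2 → Rel1. The join is lossless.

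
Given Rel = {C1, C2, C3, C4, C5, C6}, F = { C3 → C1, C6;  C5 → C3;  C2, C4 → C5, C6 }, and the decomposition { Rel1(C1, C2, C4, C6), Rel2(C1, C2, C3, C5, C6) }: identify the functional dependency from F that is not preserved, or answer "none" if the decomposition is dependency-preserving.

C2, C4 → C5, C6

Check C2, C4 → C5, C6: no single fragment contains all of {C2, C4, C5, C6}, and the restricted closure of {C2, C4} across the fragments never reaches {C5, C6}.
C3 → C1, C6 is preserved.
C5 → C3 is preserved.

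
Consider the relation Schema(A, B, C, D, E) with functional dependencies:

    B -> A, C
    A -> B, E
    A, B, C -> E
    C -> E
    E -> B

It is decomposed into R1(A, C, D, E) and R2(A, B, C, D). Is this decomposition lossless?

Common attributes: R1 ∩ R2 = {A, C, D}.
Closure of {A, C, D}: A → B, E applies, adding B, E. So (A, C, D)⁺ = {A, B, C, D, E}.
This closure contains every attribute of R1, so R1 ∩ R2 → R1. The join is lossless.

Yes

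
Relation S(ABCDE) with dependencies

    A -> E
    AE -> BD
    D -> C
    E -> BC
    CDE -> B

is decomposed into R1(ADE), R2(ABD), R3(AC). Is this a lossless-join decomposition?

Yes

Chase test. Columns are ABCDE; row i has aⱼ where attribute j ∈ Ri, else bᵢⱼ.
Initial tableau (one row per fragment):
  row 1: a1 b12 b13 a4 a5
  row 2: a1 a2 b23 a4 b25
  row 3: a1 b32 a3 b34 b35
Rows 1 and 2 agree on A; apply A→E and equate their E entries.
Rows 1 and 3 agree on A; apply A→E and equate their E entries.
Rows 1 and 2 agree on AE; apply AE→BD and equate their BD entries.
Rows 1 and 3 agree on AE; apply AE→BD and equate their BD entries.
Rows 1 and 2 agree on D; apply D→C and equate their C entries.
Rows 1 and 3 agree on D; apply D→C and equate their C entries.
Row 1 is now all distinguished symbols — the join is lossless.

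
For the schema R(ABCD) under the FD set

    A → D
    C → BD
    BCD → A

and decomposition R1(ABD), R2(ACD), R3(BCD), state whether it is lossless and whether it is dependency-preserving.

lossless and dependency-preserving

Lossless test (chase): Rows 2 and 3 agree on C; apply C→BD and equate their BD entries. Rows 2 and 3 agree on BCD; apply BCD→A and equate their A entries. Row 2 is now all distinguished symbols — the join is lossless.
Dependency preservation: BCD → A is not contained in any single fragment, but the restricted closure of its left-hand side across the fragments still reaches the right-hand side; the remaining FDs each lie inside some fragment. All dependencies are preserved.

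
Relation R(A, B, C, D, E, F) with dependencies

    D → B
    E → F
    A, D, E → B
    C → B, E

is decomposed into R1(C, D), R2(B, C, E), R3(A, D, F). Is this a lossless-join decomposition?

Chase test. Columns are A, B, C, D, E, F; row i has aⱼ where attribute j ∈ Ri, else bᵢⱼ.
Initial tableau (one row per fragment):
  row 1: b11 b12 a3 a4 b15 b16
  row 2: b21 a2 a3 b24 a5 b26
  row 3: a1 b32 b33 a4 b35 a6
Rows 1 and 3 agree on D; apply D→B and equate their B entries.
Rows 1 and 2 agree on C; apply C→B, E and equate their B, E entries.
Rows 1 and 2 agree on E; apply E→F and equate their F entries.
No row becomes fully distinguished — the join is lossy.

No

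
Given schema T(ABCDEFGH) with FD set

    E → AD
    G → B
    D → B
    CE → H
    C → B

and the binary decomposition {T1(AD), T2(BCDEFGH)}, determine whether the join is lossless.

No

Common attributes: T1 ∩ T2 = {D}.
Closure of {D}: D → B applies, adding B. So (D)⁺ = {BD}.
The closure contains neither all of T1 = {AD} nor all of T2 = {BCDEFGH}, so the common attributes are not a superkey of either fragment. The join is lossy.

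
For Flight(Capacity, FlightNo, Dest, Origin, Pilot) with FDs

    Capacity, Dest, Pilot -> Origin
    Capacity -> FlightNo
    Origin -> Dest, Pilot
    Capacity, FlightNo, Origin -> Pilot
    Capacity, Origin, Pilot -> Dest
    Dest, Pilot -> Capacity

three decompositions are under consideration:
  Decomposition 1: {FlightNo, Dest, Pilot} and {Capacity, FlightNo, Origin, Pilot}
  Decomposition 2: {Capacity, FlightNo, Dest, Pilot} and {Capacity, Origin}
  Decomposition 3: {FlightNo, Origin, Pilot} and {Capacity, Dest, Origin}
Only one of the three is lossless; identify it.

Decomposition 1: common = {FlightNo, Pilot}, closure = {FlightNo, Pilot} → lossy.
Decomposition 2: common = {Capacity}, closure = {Capacity, FlightNo} → lossy.
Decomposition 3: common = {Origin}, closure = {Capacity, FlightNo, Dest, Origin, Pilot} → lossless.

Decomposition 3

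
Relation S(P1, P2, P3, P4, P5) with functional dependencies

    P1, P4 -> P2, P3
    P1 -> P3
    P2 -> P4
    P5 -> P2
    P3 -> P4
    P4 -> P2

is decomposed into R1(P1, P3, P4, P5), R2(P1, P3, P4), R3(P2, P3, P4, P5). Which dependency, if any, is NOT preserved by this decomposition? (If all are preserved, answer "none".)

none

P1, P4 → P2, P3: restricted closure across fragments reaches P2, P3.
P1 → P3 lies within R1.
P2 → P4 lies within R3.
P5 → P2 lies within R3.
P3 → P4 lies within R1.
P4 → P2 lies within R3.
Every dependency is enforceable on the fragments, so the decomposition is dependency-preserving.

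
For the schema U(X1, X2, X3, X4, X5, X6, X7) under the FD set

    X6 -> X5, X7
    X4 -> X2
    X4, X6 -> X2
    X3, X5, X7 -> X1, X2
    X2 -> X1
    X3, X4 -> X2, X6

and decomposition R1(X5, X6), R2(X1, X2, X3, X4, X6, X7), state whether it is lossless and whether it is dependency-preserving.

Lossless test: (X6)⁺ = {X5, X6, X7}, which contains all of one fragment — lossless.
Dependency preservation: the restricted closure of {X3, X5, X7} across the fragments never reaches {X1, X2}, so X3, X5, X7 → X1, X2 cannot be enforced without a join — not preserved.

lossless but not dependency-preserving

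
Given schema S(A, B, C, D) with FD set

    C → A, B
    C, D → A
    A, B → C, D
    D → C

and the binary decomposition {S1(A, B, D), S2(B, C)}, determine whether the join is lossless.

No

Common attributes: S1 ∩ S2 = {B}.
No dependency enlarges {B}, so (B)⁺ = {B}.
The closure contains neither all of S1 = {A, B, D} nor all of S2 = {B, C}, so the common attributes are not a superkey of either fragment. The join is lossy.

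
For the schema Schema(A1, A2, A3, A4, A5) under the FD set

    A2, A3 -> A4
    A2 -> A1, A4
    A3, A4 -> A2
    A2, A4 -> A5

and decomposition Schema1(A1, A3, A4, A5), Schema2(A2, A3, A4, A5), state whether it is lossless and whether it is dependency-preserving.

lossless but not dependency-preserving

Lossless test: (A3, A4, A5)⁺ = {A1, A2, A3, A4, A5}, which contains all of one fragment — lossless.
Dependency preservation: the restricted closure of {A2} across the fragments never reaches {A1, A4}, so A2 → A1, A4 cannot be enforced without a join — not preserved.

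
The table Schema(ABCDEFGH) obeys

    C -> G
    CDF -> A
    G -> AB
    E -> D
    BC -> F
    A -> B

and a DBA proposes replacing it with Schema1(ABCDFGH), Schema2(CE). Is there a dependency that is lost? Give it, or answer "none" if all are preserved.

E -> D

Check E → D: no single fragment contains all of {DE}, and the restricted closure of {E} across the fragments never reaches {D}.
C → G is preserved.
CDF → A is preserved.
G → AB is preserved.
BC → F is preserved.
A → B is preserved.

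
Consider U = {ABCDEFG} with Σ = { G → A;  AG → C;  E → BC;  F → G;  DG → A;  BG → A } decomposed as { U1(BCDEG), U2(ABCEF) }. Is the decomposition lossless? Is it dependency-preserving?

Lossless test: (BCE)⁺ = {BCE}, which is a superkey of neither fragment — lossy.
Dependency preservation: the restricted closure of {G} across the fragments never reaches {A}, so G → A cannot be enforced without a join — not preserved.

lossy and not dependency-preserving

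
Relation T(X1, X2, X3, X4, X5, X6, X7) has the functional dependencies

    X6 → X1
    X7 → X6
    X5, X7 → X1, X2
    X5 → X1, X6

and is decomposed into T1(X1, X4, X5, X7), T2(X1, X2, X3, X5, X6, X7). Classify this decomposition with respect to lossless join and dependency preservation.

lossy but dependency-preserving

Lossless test: (X1, X5, X7)⁺ = {X1, X2, X5, X6, X7}, which is a superkey of neither fragment — lossy.
Dependency preservation: every FD's attributes lie within a single fragment, so each can be enforced locally — preserved.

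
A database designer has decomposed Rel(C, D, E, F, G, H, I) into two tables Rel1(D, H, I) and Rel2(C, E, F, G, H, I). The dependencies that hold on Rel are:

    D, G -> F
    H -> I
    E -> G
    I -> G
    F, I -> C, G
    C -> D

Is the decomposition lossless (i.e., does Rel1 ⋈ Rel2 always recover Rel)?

Common attributes: Rel1 ∩ Rel2 = {H, I}.
Closure of {H, I}: I → G applies, adding G. So (H, I)⁺ = {G, H, I}.
The closure contains neither all of Rel1 = {D, H, I} nor all of Rel2 = {C, E, F, G, H, I}, so the common attributes are not a superkey of either fragment. The join is lossy.

No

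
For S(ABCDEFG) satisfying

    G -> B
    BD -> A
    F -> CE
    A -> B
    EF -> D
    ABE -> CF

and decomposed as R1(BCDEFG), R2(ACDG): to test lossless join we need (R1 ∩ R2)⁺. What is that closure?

R1 ∩ R2 = {CDG}.
G → B applies, adding B
BD → A applies, adding A
Closure: {ABCDG}.

ABCDG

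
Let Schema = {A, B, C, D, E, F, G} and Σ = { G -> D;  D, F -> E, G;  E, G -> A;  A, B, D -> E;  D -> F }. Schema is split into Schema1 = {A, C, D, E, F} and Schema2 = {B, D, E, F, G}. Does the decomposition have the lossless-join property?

Common attributes: Schema1 ∩ Schema2 = {D, E, F}.
Closure of {D, E, F}: D, F → E, G applies, adding G; E, G → A applies, adding A. So (D, E, F)⁺ = {A, D, E, F, G}.
The closure contains neither all of Schema1 = {A, C, D, E, F} nor all of Schema2 = {B, D, E, F, G}, so the common attributes are not a superkey of either fragment. The join is lossy.

No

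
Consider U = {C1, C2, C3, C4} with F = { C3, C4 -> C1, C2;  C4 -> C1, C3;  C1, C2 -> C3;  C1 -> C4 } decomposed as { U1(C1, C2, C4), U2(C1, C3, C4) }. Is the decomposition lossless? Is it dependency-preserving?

lossless and dependency-preserving

Lossless test: (C1, C4)⁺ = {C1, C2, C3, C4}, which contains all of one fragment — lossless.
Dependency preservation: C3, C4 → C1, C2; C1, C2 → C3 are not contained in any single fragment, but the restricted closure of each left-hand side across the fragments still reaches the right-hand side; the remaining FDs each lie inside some fragment. All dependencies are preserved.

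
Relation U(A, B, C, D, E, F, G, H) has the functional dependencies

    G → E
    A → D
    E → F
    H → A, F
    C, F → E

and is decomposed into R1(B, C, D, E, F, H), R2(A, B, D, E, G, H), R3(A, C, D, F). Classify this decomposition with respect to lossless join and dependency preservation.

lossy but dependency-preserving

Lossless test (chase): Rows 1 and 2 agree on E; apply E→F and equate their F entries. Rows 1 and 2 agree on H; apply H→A, F and equate their A, F entries. Rows 1 and 3 agree on C, F; apply C, F→E and equate their E entries. No row becomes fully distinguished — the join is lossy.
Dependency preservation: H → A, F is not contained in any single fragment, but the restricted closure of its left-hand side across the fragments still reaches the right-hand side; the remaining FDs each lie inside some fragment. All dependencies are preserved.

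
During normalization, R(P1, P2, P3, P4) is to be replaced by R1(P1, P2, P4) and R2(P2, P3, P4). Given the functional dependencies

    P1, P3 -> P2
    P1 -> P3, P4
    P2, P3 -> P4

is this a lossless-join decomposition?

No

Common attributes: R1 ∩ R2 = {P2, P4}.
No dependency enlarges {P2, P4}, so (P2, P4)⁺ = {P2, P4}.
The closure contains neither all of R1 = {P1, P2, P4} nor all of R2 = {P2, P3, P4}, so the common attributes are not a superkey of either fragment. The join is lossy.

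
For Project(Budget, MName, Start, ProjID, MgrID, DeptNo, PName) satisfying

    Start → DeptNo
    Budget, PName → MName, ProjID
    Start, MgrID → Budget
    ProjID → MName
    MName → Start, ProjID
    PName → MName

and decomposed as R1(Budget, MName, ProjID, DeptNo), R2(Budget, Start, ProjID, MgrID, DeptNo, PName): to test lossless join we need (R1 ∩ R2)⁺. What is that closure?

R1 ∩ R2 = {Budget, ProjID, DeptNo}.
ProjID → MName applies, adding MName
MName → Start, ProjID applies, adding Start
Closure: {Budget, MName, Start, ProjID, DeptNo}.

Budget, MName, Start, ProjID, DeptNo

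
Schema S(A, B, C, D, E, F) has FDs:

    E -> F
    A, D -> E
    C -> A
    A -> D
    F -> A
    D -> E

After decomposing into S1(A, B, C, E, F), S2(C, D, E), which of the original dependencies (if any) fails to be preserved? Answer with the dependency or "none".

E → F lies within S1.
A, D → E: restricted closure across fragments reaches E.
C → A lies within S1.
A → D: restricted closure across fragments reaches D.
F → A lies within S1.
D → E lies within S2.
Every dependency is enforceable on the fragments, so the decomposition is dependency-preserving.

none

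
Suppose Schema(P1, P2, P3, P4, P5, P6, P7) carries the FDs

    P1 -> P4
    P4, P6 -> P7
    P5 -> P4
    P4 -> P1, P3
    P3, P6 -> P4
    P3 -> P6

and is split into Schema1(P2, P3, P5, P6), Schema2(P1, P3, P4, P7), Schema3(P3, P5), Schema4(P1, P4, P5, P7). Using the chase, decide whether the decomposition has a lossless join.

Chase test. Columns are P1, P2, P3, P4, P5, P6, P7; row i has aⱼ where attribute j ∈ Schemai, else bᵢⱼ.
Initial tableau (one row per fragment):
  row 1: b11 a2 a3 b14 a5 a6 b17
  row 2: a1 b22 a3 a4 b25 b26 a7
  row 3: b31 b32 a3 b34 a5 b36 b37
  row 4: a1 b42 b43 a4 a5 b46 a7
Rows 1 and 3 agree on P5; apply P5→P4 and equate their P4 entries.
Rows 1 and 4 agree on P5; apply P5→P4 and equate their P4 entries.
Rows 1 and 2 agree on P4; apply P4→P1, P3 and equate their P1, P3 entries.
Rows 1 and 3 agree on P4; apply P4→P1, P3 and equate their P1, P3 entries.
Rows 1 and 4 agree on P4; apply P4→P1, P3 and equate their P1, P3 entries.
Rows 1 and 2 agree on P3; apply P3→P6 and equate their P6 entries.
Rows 1 and 3 agree on P3; apply P3→P6 and equate their P6 entries.
Rows 1 and 4 agree on P3; apply P3→P6 and equate their P6 entries.
Rows 1 and 2 agree on P4, P6; apply P4, P6→P7 and equate their P7 entries.
Rows 1 and 3 agree on P4, P6; apply P4, P6→P7 and equate their P7 entries.
Row 1 is now all distinguished symbols — the join is lossless.

Yes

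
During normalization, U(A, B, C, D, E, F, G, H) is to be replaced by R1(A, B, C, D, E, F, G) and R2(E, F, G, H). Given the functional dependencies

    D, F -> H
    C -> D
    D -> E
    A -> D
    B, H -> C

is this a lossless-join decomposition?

Common attributes: R1 ∩ R2 = {E, F, G}.
No dependency enlarges {E, F, G}, so (E, F, G)⁺ = {E, F, G}.
The closure contains neither all of R1 = {A, B, C, D, E, F, G} nor all of R2 = {E, F, G, H}, so the common attributes are not a superkey of either fragment. The join is lossy.

No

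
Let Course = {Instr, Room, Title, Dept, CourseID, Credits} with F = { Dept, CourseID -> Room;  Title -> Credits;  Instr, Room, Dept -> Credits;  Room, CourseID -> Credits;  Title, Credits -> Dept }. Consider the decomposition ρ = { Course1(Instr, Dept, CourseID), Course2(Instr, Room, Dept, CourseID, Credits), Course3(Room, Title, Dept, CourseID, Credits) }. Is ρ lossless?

Chase test. Columns are Instr, Room, Title, Dept, CourseID, Credits; row i has aⱼ where attribute j ∈ Coursei, else bᵢⱼ.
Initial tableau (one row per fragment):
  row 1: a1 b12 b13 a4 a5 b16
  row 2: a1 a2 b23 a4 a5 a6
  row 3: b31 a2 a3 a4 a5 a6
Rows 1 and 2 agree on Dept, CourseID; apply Dept, CourseID→Room and equate their Room entries.
Rows 1 and 2 agree on Instr, Room, Dept; apply Instr, Room, Dept→Credits and equate their Credits entries.
No row becomes fully distinguished — the join is lossy.

No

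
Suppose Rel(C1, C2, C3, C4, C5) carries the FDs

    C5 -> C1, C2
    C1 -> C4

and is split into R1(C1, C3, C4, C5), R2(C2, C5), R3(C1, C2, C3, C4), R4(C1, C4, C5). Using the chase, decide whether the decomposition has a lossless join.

Chase test. Columns are C1, C2, C3, C4, C5; row i has aⱼ where attribute j ∈ Ri, else bᵢⱼ.
Initial tableau (one row per fragment):
  row 1: a1 b12 a3 a4 a5
  row 2: b21 a2 b23 b24 a5
  row 3: a1 a2 a3 a4 b35
  row 4: a1 b42 b43 a4 a5
Rows 1 and 2 agree on C5; apply C5→C1, C2 and equate their C1, C2 entries.
Rows 1 and 4 agree on C5; apply C5→C1, C2 and equate their C1, C2 entries.
Rows 1 and 2 agree on C1; apply C1→C4 and equate their C4 entries.
Row 1 is now all distinguished symbols — the join is lossless.

Yes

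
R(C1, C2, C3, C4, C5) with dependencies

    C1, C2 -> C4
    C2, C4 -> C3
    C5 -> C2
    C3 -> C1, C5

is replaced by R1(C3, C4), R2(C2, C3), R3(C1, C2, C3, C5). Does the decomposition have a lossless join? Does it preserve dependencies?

Lossless test (chase): Rows 1 and 2 agree on C3; apply C3→C1, C5 and equate their C1, C5 entries. Rows 1 and 3 agree on C3; apply C3→C1, C5 and equate their C1, C5 entries. Rows 2 and 3 agree on C1, C2; apply C1, C2→C4 and equate their C4 entries. Rows 1 and 2 agree on C5; apply C5→C2 and equate their C2 entries. Rows 1 and 2 agree on C1, C2; apply C1, C2→C4 and equate their C4 entries. Row 1 is now all distinguished symbols — the join is lossless.
Dependency preservation: the restricted closure of {C2, C4} across the fragments never reaches {C3}, so C2, C4 → C3 cannot be enforced without a join — not preserved.

lossless but not dependency-preserving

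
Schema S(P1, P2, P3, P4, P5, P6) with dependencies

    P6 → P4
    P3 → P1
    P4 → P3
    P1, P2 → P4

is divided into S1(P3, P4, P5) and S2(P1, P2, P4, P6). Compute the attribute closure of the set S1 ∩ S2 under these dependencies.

S1 ∩ S2 = {P4}.
P4 → P3 applies, adding P3
P3 → P1 applies, adding P1
Closure: {P1, P3, P4}.

P1, P3, P4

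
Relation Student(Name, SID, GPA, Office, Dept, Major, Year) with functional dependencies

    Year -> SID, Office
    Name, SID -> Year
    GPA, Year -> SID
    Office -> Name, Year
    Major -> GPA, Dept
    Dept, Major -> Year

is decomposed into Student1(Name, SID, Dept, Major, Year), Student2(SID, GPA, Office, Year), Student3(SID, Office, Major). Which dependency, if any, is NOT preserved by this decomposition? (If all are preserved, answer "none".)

Check Major → GPA, Dept: no single fragment contains all of {GPA, Dept, Major}, and the restricted closure of {Major} across the fragments never reaches {GPA, Dept}.
Year → SID, Office is preserved.
Name, SID → Year is preserved.
GPA, Year → SID is preserved.
Office → Name, Year is preserved.
Dept, Major → Year is preserved.

Major -> GPA, Dept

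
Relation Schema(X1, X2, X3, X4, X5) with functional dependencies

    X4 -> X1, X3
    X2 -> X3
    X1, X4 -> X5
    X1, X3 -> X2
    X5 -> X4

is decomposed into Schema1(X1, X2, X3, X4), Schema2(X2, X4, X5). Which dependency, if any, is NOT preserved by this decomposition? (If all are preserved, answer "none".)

none

X4 → X1, X3 lies within Schema1.
X2 → X3 lies within Schema1.
X1, X4 → X5: restricted closure across fragments reaches X5.
X1, X3 → X2 lies within Schema1.
X5 → X4 lies within Schema2.
Every dependency is enforceable on the fragments, so the decomposition is dependency-preserving.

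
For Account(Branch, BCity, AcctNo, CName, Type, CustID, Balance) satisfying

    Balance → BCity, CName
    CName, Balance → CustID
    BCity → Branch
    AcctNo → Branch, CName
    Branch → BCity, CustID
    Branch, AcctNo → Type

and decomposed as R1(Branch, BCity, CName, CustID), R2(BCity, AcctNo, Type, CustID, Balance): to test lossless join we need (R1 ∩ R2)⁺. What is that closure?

Branch, BCity, CustID

R1 ∩ R2 = {BCity, CustID}.
BCity → Branch applies, adding Branch
Closure: {Branch, BCity, CustID}.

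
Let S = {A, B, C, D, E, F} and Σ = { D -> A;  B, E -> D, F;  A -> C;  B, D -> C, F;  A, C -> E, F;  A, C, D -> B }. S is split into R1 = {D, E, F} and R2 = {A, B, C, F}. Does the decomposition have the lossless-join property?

No

Common attributes: R1 ∩ R2 = {F}.
No dependency enlarges {F}, so (F)⁺ = {F}.
The closure contains neither all of R1 = {D, E, F} nor all of R2 = {A, B, C, F}, so the common attributes are not a superkey of either fragment. The join is lossy.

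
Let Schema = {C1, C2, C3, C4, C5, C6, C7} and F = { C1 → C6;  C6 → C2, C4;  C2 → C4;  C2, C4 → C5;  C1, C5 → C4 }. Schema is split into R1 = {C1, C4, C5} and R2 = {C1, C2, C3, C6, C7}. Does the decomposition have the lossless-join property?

Yes

Common attributes: R1 ∩ R2 = {C1}.
Closure of {C1}: C1 → C6 applies, adding C6; C6 → C2, C4 applies, adding C2, C4; C2, C4 → C5 applies, adding C5. So (C1)⁺ = {C1, C2, C4, C5, C6}.
This closure contains every attribute of R1, so R1 ∩ R2 → R1. The join is lossless.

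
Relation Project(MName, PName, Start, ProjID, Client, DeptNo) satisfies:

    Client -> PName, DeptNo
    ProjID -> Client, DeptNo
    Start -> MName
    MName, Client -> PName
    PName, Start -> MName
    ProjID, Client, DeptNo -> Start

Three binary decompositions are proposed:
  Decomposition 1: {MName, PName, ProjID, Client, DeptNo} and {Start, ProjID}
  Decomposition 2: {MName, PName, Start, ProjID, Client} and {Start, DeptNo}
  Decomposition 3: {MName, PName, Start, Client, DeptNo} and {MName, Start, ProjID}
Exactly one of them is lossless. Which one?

Decomposition 1

Decomposition 1: common = {ProjID}, closure = {MName, PName, Start, ProjID, Client, DeptNo} → lossless.
Decomposition 2: common = {Start}, closure = {MName, Start} → lossy.
Decomposition 3: common = {MName, Start}, closure = {MName, Start} → lossy.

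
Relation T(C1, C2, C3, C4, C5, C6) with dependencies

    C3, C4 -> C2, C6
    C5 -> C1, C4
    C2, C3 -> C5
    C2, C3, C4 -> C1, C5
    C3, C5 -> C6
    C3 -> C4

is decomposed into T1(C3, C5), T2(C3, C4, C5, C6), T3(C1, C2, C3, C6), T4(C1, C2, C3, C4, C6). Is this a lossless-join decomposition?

Chase test. Columns are C1, C2, C3, C4, C5, C6; row i has aⱼ where attribute j ∈ Ti, else bᵢⱼ.
Initial tableau (one row per fragment):
  row 1: b11 b12 a3 b14 a5 b16
  row 2: b21 b22 a3 a4 a5 a6
  row 3: a1 a2 a3 b34 b35 a6
  row 4: a1 a2 a3 a4 b45 a6
Rows 2 and 4 agree on C3, C4; apply C3, C4→C2, C6 and equate their C2, C6 entries.
Rows 1 and 2 agree on C5; apply C5→C1, C4 and equate their C1, C4 entries.
Rows 2 and 3 agree on C2, C3; apply C2, C3→C5 and equate their C5 entries.
Rows 2 and 4 agree on C2, C3; apply C2, C3→C5 and equate their C5 entries.
Rows 2 and 4 agree on C2, C3, C4; apply C2, C3, C4→C1, C5 and equate their C1, C5 entries.
Rows 1 and 2 agree on C3, C5; apply C3, C5→C6 and equate their C6 entries.
Rows 1 and 3 agree on C3; apply C3→C4 and equate their C4 entries.
Rows 1 and 2 agree on C3, C4; apply C3, C4→C2, C6 and equate their C2, C6 entries.
Row 1 is now all distinguished symbols — the join is lossless.

Yes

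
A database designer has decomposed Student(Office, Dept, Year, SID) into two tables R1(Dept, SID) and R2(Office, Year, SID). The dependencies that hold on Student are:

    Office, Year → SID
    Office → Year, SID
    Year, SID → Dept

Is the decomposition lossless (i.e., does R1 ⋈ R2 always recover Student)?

No

Common attributes: R1 ∩ R2 = {SID}.
No dependency enlarges {SID}, so (SID)⁺ = {SID}.
The closure contains neither all of R1 = {Dept, SID} nor all of R2 = {Office, Year, SID}, so the common attributes are not a superkey of either fragment. The join is lossy.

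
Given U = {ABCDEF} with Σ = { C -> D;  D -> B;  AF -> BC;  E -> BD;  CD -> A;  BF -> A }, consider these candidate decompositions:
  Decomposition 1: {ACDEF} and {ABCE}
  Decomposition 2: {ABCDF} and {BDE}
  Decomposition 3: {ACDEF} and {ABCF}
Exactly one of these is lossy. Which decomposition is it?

Decomposition 1: common = {ACE}, closure = {ABCDE} → lossless.
Decomposition 2: common = {BD}, closure = {BD} → lossy.
Decomposition 3: common = {ACF}, closure = {ABCDF} → lossless.

Decomposition 2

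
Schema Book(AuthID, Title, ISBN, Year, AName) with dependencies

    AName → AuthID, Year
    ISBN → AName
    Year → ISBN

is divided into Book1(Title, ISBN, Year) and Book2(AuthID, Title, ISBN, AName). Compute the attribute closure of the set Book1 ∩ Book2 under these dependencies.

AuthID, Title, ISBN, Year, AName

Book1 ∩ Book2 = {Title, ISBN}.
ISBN → AName applies, adding AName
AName → AuthID, Year applies, adding AuthID, Year
Closure: {AuthID, Title, ISBN, Year, AName}.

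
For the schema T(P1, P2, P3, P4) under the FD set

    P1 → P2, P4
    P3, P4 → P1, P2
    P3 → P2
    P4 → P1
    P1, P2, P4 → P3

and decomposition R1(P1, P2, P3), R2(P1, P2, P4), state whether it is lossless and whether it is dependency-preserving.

lossless and dependency-preserving

Lossless test: (P1, P2)⁺ = {P1, P2, P3, P4}, which contains all of one fragment — lossless.
Dependency preservation: P3, P4 → P1, P2; P1, P2, P4 → P3 are not contained in any single fragment, but the restricted closure of each left-hand side across the fragments still reaches the right-hand side; the remaining FDs each lie inside some fragment. All dependencies are preserved.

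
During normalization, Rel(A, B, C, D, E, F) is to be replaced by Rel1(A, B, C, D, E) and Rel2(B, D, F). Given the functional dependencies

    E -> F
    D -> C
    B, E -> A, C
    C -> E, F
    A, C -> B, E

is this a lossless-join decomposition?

Yes

Common attributes: Rel1 ∩ Rel2 = {B, D}.
Closure of {B, D}: D → C applies, adding C; C → E, F applies, adding E, F; B, E → A, C applies, adding A. So (B, D)⁺ = {A, B, C, D, E, F}.
This closure contains every attribute of Rel1, so Rel1 ∩ Rel2 → Rel1. The join is lossless.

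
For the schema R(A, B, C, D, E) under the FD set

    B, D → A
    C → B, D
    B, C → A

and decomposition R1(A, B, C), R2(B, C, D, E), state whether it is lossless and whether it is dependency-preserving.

Lossless test: (B, C)⁺ = {A, B, C, D}, which contains all of one fragment — lossless.
Dependency preservation: the restricted closure of {B, D} across the fragments never reaches {A}, so B, D → A cannot be enforced without a join — not preserved.

lossless but not dependency-preserving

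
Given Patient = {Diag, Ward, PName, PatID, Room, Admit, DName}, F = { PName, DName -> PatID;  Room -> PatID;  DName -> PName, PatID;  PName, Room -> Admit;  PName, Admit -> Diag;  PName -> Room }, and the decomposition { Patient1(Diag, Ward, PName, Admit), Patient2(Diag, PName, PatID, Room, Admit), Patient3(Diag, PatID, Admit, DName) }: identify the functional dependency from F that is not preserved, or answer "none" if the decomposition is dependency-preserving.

Check DName → PName, PatID: no single fragment contains all of {PName, PatID, DName}, and the restricted closure of {DName} across the fragments never reaches {PName, PatID}.
PName, DName → PatID is preserved.
Room → PatID is preserved.
PName, Room → Admit is preserved.
PName, Admit → Diag is preserved.
PName → Room is preserved.

DName -> PName, PatID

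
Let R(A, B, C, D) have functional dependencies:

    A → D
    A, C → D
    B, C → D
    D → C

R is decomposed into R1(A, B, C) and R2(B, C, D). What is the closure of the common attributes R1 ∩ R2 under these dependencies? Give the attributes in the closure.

R1 ∩ R2 = {B, C}.
B, C → D applies, adding D
Closure: {B, C, D}.

B, C, D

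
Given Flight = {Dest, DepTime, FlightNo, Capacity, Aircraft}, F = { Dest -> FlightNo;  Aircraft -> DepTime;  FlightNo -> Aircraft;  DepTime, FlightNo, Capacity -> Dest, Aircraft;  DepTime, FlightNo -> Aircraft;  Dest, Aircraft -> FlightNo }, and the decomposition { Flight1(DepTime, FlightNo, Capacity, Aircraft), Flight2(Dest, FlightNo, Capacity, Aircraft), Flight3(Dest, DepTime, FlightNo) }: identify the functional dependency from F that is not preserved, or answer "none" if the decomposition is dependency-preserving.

Dest → FlightNo lies within Flight2.
Aircraft → DepTime lies within Flight1.
FlightNo → Aircraft lies within Flight1.
DepTime, FlightNo, Capacity → Dest, Aircraft: restricted closure across fragments reaches Dest, Aircraft.
DepTime, FlightNo → Aircraft lies within Flight1.
Dest, Aircraft → FlightNo lies within Flight2.
Every dependency is enforceable on the fragments, so the decomposition is dependency-preserving.

none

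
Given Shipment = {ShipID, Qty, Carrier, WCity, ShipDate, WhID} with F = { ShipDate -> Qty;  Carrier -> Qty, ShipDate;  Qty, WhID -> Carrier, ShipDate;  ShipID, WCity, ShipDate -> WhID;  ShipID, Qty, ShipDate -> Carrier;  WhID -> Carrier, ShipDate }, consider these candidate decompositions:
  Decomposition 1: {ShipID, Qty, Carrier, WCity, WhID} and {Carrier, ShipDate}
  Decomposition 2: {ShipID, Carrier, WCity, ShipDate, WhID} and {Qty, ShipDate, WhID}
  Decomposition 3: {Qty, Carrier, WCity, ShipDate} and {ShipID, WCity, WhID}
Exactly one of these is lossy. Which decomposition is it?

Decomposition 3

Decomposition 1: common = {Carrier}, closure = {Qty, Carrier, ShipDate} → lossless.
Decomposition 2: common = {ShipDate, WhID}, closure = {Qty, Carrier, ShipDate, WhID} → lossless.
Decomposition 3: common = {WCity}, closure = {WCity} → lossy.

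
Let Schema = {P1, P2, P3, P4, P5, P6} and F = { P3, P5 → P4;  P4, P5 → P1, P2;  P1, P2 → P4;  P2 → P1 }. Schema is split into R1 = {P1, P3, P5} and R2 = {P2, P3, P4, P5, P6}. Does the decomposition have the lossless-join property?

Common attributes: R1 ∩ R2 = {P3, P5}.
Closure of {P3, P5}: P3, P5 → P4 applies, adding P4; P4, P5 → P1, P2 applies, adding P1, P2. So (P3, P5)⁺ = {P1, P2, P3, P4, P5}.
This closure contains every attribute of R1, so R1 ∩ R2 → R1. The join is lossless.

Yes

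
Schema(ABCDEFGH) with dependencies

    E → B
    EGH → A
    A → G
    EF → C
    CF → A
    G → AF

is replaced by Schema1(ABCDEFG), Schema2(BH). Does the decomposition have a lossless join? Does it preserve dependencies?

Lossless test: (B)⁺ = {B}, which is a superkey of neither fragment — lossy.
Dependency preservation: EGH → A is not contained in any single fragment, but the restricted closure of its left-hand side across the fragments still reaches the right-hand side; the remaining FDs each lie inside some fragment. All dependencies are preserved.

lossy but dependency-preserving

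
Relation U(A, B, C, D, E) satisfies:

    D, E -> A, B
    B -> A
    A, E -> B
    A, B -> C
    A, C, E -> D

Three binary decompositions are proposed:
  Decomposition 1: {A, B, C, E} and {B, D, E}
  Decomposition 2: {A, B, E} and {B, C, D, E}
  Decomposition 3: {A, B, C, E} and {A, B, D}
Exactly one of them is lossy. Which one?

Decomposition 1: common = {B, E}, closure = {A, B, C, D, E} → lossless.
Decomposition 2: common = {B, E}, closure = {A, B, C, D, E} → lossless.
Decomposition 3: common = {A, B}, closure = {A, B, C} → lossy.

Decomposition 3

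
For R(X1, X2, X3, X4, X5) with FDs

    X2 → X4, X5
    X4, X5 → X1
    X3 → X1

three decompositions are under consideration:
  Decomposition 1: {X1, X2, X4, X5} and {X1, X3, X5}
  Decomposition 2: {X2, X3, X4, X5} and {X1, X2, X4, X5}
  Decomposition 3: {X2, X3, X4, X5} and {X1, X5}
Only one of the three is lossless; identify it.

Decomposition 2

Decomposition 1: common = {X1, X5}, closure = {X1, X5} → lossy.
Decomposition 2: common = {X2, X4, X5}, closure = {X1, X2, X4, X5} → lossless.
Decomposition 3: common = {X5}, closure = {X5} → lossy.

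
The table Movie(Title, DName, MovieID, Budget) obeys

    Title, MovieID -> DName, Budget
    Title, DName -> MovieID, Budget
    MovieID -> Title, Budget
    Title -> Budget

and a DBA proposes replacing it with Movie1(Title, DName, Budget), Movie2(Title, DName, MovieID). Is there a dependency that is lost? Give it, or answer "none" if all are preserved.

none

Title, MovieID → DName, Budget: restricted closure across fragments reaches DName, Budget.
Title, DName → MovieID, Budget: restricted closure across fragments reaches MovieID, Budget.
MovieID → Title, Budget: restricted closure across fragments reaches Title, Budget.
Title → Budget lies within Movie1.
Every dependency is enforceable on the fragments, so the decomposition is dependency-preserving.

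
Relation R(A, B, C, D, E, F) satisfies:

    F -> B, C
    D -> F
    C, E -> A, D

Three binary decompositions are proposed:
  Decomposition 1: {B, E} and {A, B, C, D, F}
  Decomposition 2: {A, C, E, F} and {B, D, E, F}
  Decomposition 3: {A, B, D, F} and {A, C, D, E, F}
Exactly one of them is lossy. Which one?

Decomposition 1

Decomposition 1: common = {B}, closure = {B} → lossy.
Decomposition 2: common = {E, F}, closure = {A, B, C, D, E, F} → lossless.
Decomposition 3: common = {A, D, F}, closure = {A, B, C, D, F} → lossless.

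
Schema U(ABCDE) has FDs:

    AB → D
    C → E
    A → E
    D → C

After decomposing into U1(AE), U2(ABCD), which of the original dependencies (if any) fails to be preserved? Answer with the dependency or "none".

Check C → E: no single fragment contains all of {CE}, and the restricted closure of {C} across the fragments never reaches {E}.
AB → D is preserved.
A → E is preserved.
D → C is preserved.

C → E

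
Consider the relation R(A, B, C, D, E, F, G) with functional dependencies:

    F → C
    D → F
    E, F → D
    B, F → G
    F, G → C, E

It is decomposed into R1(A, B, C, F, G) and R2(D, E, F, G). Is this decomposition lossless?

Yes

Common attributes: R1 ∩ R2 = {F, G}.
Closure of {F, G}: F → C applies, adding C; F, G → C, E applies, adding E; E, F → D applies, adding D. So (F, G)⁺ = {C, D, E, F, G}.
This closure contains every attribute of R2, so R1 ∩ R2 → R2. The join is lossless.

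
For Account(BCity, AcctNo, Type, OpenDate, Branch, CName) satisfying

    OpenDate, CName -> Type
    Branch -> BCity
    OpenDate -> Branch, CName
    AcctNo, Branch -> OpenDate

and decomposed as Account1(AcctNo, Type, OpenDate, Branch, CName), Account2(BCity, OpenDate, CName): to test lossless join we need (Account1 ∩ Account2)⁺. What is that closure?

Account1 ∩ Account2 = {OpenDate, CName}.
OpenDate, CName → Type applies, adding Type
OpenDate → Branch, CName applies, adding Branch
Branch → BCity applies, adding BCity
Closure: {BCity, Type, OpenDate, Branch, CName}.

BCity, Type, OpenDate, Branch, CName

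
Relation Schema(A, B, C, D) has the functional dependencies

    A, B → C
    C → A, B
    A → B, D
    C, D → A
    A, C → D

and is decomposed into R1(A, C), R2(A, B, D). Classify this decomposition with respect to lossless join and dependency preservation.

lossless and dependency-preserving

Lossless test: (A)⁺ = {A, B, C, D}, which contains all of one fragment — lossless.
Dependency preservation: A, B → C; C → A, B; C, D → A; A, C → D are not contained in any single fragment, but the restricted closure of each left-hand side across the fragments still reaches the right-hand side; the remaining FDs each lie inside some fragment. All dependencies are preserved.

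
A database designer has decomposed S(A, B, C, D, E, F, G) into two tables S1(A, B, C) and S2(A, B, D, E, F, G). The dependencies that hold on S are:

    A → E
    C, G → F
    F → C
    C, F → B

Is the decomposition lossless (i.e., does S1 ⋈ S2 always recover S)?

Common attributes: S1 ∩ S2 = {A, B}.
Closure of {A, B}: A → E applies, adding E. So (A, B)⁺ = {A, B, E}.
The closure contains neither all of S1 = {A, B, C} nor all of S2 = {A, B, D, E, F, G}, so the common attributes are not a superkey of either fragment. The join is lossy.

No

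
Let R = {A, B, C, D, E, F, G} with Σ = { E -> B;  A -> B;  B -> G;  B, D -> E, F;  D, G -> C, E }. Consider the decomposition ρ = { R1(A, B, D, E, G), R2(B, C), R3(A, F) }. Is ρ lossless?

Chase test. Columns are A, B, C, D, E, F, G; row i has aⱼ where attribute j ∈ Ri, else bᵢⱼ.
Initial tableau (one row per fragment):
  row 1: a1 a2 b13 a4 a5 b16 a7
  row 2: b21 a2 a3 b24 b25 b26 b27
  row 3: a1 b32 b33 b34 b35 a6 b37
Rows 1 and 3 agree on A; apply A→B and equate their B entries.
Rows 1 and 2 agree on B; apply B→G and equate their G entries.
Rows 1 and 3 agree on B; apply B→G and equate their G entries.
No row becomes fully distinguished — the join is lossy.

No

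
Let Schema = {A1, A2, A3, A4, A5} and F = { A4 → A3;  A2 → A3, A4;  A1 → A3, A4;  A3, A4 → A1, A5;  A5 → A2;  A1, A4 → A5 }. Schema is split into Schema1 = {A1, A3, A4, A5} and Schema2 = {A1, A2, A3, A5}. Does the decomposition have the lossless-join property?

Yes

Common attributes: Schema1 ∩ Schema2 = {A1, A3, A5}.
Closure of {A1, A3, A5}: A1 → A3, A4 applies, adding A4; A5 → A2 applies, adding A2. So (A1, A3, A5)⁺ = {A1, A2, A3, A4, A5}.
This closure contains every attribute of Schema1, so Schema1 ∩ Schema2 → Schema1. The join is lossless.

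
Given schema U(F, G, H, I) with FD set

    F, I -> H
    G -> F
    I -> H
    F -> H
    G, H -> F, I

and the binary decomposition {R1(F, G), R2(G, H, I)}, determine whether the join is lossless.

Common attributes: R1 ∩ R2 = {G}.
Closure of {G}: G → F applies, adding F; F → H applies, adding H; G, H → F, I applies, adding I. So (G)⁺ = {F, G, H, I}.
This closure contains every attribute of R1, so R1 ∩ R2 → R1. The join is lossless.

Yes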